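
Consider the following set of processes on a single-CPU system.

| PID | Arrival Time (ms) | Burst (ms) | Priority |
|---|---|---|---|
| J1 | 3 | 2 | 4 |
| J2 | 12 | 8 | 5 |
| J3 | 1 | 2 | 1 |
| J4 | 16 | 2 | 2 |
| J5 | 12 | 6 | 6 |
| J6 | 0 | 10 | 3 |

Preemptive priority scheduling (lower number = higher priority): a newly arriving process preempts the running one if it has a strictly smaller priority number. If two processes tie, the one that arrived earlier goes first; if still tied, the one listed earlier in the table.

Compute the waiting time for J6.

2

Gantt: | J6 0-1 | J3 1-3 | J6 3-12 | J1 12-14 | J2 14-16 | J4 16-18 | J2 18-24 | J5 24-30 |
Completion: J1=14  J2=24  J3=3  J4=18  J5=30  J6=12
Turnaround (C−A): J1=11  J2=12  J3=2  J4=2  J5=18  J6=12
Waiting(J6) = turnaround − burst = 12 − 10 = 2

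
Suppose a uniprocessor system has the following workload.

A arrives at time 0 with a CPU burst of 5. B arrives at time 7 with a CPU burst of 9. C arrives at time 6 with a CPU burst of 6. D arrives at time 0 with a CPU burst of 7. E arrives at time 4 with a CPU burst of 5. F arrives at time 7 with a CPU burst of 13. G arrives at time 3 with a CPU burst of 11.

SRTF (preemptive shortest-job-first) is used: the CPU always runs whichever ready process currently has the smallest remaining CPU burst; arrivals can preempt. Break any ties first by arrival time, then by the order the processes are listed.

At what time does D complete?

Gantt: | A 0-5 | E 5-10 | C 10-16 | D 16-23 | B 23-32 | G 32-43 | F 43-56 |
Completion: A=5  B=32  C=16  D=23  E=10  F=56  G=43
Turnaround (C−A): A=5  B=25  C=10  D=23  E=6  F=49  G=40

23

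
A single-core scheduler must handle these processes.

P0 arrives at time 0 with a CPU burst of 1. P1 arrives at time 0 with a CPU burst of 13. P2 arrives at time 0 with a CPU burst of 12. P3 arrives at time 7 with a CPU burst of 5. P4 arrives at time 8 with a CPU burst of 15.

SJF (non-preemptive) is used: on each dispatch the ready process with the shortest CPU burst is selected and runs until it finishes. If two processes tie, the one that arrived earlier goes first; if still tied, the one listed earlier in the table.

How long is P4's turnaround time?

38

Timeline: | P0 0-1 | P2 1-13 | P3 13-18 | P1 18-31 | P4 31-46 |
Completion: P0=1  P1=31  P2=13  P3=18  P4=46
Turnaround(P4) = completion − arrival = 46 − 8 = 38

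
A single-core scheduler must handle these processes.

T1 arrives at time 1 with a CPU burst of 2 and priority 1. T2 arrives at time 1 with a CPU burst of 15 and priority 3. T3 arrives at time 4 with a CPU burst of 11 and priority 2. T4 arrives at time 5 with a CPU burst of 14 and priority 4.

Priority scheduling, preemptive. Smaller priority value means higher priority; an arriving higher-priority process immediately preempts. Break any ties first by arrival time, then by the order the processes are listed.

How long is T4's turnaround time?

Gantt: | idle 0-1 | T1 1-3 | T2 3-4 | T3 4-15 | T2 15-29 | T4 29-43 |
Completion: T1=3  T2=29  T3=15  T4=43
Turnaround (C−A): T1=2  T2=28  T3=11  T4=38
Turnaround(T4) = completion − arrival = 43 − 5 = 38

38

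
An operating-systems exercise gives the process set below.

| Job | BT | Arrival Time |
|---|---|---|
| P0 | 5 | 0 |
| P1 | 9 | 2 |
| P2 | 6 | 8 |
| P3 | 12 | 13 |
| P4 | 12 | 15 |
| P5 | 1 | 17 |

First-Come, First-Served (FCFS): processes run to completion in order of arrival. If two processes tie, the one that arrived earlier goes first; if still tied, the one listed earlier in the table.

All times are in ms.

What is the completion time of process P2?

Timeline: | P0 0-5 | P1 5-14 | P2 14-20 | P3 20-32 | P4 32-44 | P5 44-45 |
Completion: P0=5  P1=14  P2=20  P3=32  P4=44  P5=45
Turnaround (C−A): P0=5  P1=12  P2=12  P3=19  P4=29  P5=28

20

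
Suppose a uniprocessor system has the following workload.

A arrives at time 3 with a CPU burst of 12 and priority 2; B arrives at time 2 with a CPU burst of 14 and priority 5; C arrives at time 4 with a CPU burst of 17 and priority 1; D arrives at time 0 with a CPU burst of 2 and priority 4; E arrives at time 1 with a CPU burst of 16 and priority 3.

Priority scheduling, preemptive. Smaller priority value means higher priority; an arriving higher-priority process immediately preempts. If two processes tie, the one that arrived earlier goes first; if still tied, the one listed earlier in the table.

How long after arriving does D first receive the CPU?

Gantt: | D 0-1 | E 1-3 | A 3-4 | C 4-21 | A 21-32 | E 32-46 | D 46-47 | B 47-61 |
Completion: A=32  B=61  C=21  D=47  E=46
Turnaround (C−A): A=29  B=59  C=17  D=47  E=45
Response(D) = first start − arrival = 0 − 0 = 0

0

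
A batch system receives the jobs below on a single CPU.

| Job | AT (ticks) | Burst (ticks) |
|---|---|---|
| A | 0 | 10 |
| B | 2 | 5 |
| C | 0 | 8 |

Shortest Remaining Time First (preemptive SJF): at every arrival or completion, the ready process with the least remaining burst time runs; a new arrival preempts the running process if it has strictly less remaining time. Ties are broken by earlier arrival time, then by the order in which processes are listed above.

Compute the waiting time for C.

Timeline: | C 0-2 | B 2-7 | C 7-13 | A 13-23 |
Completion: A=23  B=7  C=13
Turnaround (C−A): A=23  B=5  C=13
Waiting(C) = turnaround − burst = 13 − 8 = 5

5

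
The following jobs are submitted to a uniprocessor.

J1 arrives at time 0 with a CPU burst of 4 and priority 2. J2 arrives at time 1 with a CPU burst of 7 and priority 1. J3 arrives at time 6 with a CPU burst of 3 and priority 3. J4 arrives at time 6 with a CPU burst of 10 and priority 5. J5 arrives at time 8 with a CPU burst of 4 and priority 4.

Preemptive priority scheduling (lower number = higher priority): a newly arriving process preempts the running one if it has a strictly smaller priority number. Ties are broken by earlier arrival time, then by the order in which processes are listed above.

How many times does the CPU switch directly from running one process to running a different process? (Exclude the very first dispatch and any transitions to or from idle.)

5

Gantt: | J1 0-1 | J2 1-8 | J1 8-11 | J3 11-14 | J5 14-18 | J4 18-28 |
Completion: J1=11  J2=8  J3=14  J4=28  J5=18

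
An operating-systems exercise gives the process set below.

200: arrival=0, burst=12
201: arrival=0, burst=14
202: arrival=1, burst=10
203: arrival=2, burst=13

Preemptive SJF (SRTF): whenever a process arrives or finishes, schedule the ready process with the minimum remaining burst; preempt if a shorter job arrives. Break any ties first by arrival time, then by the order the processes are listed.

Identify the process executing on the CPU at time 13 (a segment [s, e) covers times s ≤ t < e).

Timeline: | 200 0-1 | 202 1-11 | 200 11-22 | 203 22-35 | 201 35-49 |
Completion: 200=22  201=49  202=11  203=35

200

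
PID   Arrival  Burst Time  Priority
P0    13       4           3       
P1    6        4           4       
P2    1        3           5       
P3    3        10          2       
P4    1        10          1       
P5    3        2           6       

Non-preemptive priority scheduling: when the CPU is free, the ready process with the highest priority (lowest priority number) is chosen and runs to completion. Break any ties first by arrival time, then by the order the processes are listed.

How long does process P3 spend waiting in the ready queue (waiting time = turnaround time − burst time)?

Gantt: | idle 0-1 | P4 1-11 | P3 11-21 | P0 21-25 | P1 25-29 | P2 29-32 | P5 32-34 |
Completion: P0=25  P1=29  P2=32  P3=21  P4=11  P5=34
Turnaround (C−A): P0=12  P1=23  P2=31  P3=18  P4=10  P5=31
Waiting(P3) = turnaround − burst = 18 − 10 = 8

8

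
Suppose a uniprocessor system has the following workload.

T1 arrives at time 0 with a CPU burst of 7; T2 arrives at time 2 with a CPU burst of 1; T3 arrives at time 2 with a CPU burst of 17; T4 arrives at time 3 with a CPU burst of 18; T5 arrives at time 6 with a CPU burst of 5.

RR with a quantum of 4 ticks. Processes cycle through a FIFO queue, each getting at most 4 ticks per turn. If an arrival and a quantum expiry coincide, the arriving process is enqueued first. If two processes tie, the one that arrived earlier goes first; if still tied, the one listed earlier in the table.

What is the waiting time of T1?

Gantt: | T1 0-4 | T2 4-5 | T3 5-9 | T4 9-13 | T1 13-16 | T5 16-20 | T3 20-24 | T4 24-28 | T5 28-29 | T3 29-33 | T4 33-37 | T3 37-41 | T4 41-45 | T3 45-46 | T4 46-48 |
Completion: T1=16  T2=5  T3=46  T4=48  T5=29
Waiting(T1) = turnaround − burst = 16 − 7 = 9

9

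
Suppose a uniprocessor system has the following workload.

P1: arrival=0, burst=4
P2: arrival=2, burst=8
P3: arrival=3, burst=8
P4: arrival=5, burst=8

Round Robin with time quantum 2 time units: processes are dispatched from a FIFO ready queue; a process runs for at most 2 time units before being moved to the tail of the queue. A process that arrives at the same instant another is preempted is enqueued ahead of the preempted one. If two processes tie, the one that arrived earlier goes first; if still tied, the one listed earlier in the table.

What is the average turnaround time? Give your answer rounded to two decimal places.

18.00

Timeline: | P1 0-2 | P2 2-4 | P1 4-6 | P3 6-8 | P2 8-10 | P4 10-12 | P3 12-14 | P2 14-16 | P4 16-18 | P3 18-20 | P2 20-22 | P4 22-24 | P3 24-26 | P4 26-28 |
Completion: P1=6  P2=22  P3=26  P4=28
Turnaround (C−A): P1=6  P2=20  P3=23  P4=23
Turnaround times: P1=6, P2=20, P3=23, P4=23
Average turnaround = (6+20+23+23) / 4 = 72/4 = 18.00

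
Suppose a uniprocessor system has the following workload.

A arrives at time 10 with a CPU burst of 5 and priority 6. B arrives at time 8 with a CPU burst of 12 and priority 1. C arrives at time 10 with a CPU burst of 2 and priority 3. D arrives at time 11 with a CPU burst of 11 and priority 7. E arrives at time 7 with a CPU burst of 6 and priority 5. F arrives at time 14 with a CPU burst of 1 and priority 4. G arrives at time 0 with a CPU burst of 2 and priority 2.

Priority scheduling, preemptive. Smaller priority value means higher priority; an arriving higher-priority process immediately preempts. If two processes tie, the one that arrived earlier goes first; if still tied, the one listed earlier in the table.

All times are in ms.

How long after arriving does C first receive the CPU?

10

Gantt: | G 0-2 | idle 2-7 | E 7-8 | B 8-20 | C 20-22 | F 22-23 | E 23-28 | A 28-33 | D 33-44 |
Completion: A=33  B=20  C=22  D=44  E=28  F=23  G=2
Turnaround (C−A): A=23  B=12  C=12  D=33  E=21  F=9  G=2
Response(C) = first start − arrival = 20 − 10 = 10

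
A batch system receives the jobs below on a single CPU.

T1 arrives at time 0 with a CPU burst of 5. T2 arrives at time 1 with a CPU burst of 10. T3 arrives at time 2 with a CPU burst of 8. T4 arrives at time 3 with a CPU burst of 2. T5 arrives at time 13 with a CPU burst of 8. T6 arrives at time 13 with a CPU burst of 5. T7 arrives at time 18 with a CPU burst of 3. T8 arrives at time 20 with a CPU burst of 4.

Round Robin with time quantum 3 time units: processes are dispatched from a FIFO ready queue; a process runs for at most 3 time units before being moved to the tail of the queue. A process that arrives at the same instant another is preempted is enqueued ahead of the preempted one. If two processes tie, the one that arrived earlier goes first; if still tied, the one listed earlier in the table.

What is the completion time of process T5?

Gantt: | T1 0-3 | T2 3-6 | T3 6-9 | T4 9-11 | T1 11-13 | T2 13-16 | T3 16-19 | T5 19-22 | T6 22-25 | T2 25-28 | T7 28-31 | T3 31-33 | T8 33-36 | T5 36-39 | T6 39-41 | T2 41-42 | T8 42-43 | T5 43-45 |
Completion: T1=13  T2=42  T3=33  T4=11  T5=45  T6=41  T7=31  T8=43

45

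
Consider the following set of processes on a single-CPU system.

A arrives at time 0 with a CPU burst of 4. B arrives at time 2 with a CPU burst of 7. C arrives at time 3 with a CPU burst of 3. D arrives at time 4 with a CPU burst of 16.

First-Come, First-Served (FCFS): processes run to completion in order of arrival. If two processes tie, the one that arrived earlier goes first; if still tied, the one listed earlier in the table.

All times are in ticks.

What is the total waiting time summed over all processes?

20

Gantt: | A 0-4 | B 4-11 | C 11-14 | D 14-30 |
Completion: A=4  B=11  C=14  D=30
Turnaround (C−A): A=4  B=9  C=11  D=26
Waiting = turnaround − burst: A=0, B=2, C=8, D=10
Total waiting = 0 + 2 + 8 + 10 = 20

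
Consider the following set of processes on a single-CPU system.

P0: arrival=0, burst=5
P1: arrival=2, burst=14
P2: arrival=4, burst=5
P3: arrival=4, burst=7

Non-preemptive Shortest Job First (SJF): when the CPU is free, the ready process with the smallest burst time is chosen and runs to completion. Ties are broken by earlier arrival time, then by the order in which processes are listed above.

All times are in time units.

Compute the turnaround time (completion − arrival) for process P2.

Schedule: | P0 0-5 | P2 5-10 | P3 10-17 | P1 17-31 |
Completion: P0=5  P1=31  P2=10  P3=17
Turnaround (C−A): P0=5  P1=29  P2=6  P3=13
Turnaround(P2) = completion − arrival = 10 − 4 = 6

6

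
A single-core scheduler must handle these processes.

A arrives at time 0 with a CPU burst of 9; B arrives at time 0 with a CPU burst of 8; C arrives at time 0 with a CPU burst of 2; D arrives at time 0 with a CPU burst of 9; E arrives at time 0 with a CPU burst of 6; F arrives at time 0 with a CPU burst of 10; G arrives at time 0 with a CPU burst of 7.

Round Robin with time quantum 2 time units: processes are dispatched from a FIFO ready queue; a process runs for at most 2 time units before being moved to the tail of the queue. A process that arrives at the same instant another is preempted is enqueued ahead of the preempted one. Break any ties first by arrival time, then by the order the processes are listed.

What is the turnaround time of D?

Gantt: | A 0-2 | B 2-4 | C 4-6 | D 6-8 | E 8-10 | F 10-12 | G 12-14 | A 14-16 | B 16-18 | D 18-20 | E 20-22 | F 22-24 | G 24-26 | A 26-28 | B 28-30 | D 30-32 | E 32-34 | F 34-36 | G 36-38 | A 38-40 | B 40-42 | D 42-44 | F 44-46 | G 46-47 | A 47-48 | D 48-49 | F 49-51 |
Completion: A=48  B=42  C=6  D=49  E=34  F=51  G=47
Turnaround (C−A): A=48  B=42  C=6  D=49  E=34  F=51  G=47
Turnaround(D) = completion − arrival = 49 − 0 = 49

49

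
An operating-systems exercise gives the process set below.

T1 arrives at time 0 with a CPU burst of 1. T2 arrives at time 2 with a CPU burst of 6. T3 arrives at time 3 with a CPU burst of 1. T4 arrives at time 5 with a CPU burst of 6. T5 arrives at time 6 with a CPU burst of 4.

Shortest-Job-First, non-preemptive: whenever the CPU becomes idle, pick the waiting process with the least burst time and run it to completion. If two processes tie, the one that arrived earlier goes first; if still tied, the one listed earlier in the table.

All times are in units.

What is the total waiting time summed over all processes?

16

Gantt: | T1 0-1 | idle 1-2 | T2 2-8 | T3 8-9 | T5 9-13 | T4 13-19 |
Completion: T1=1  T2=8  T3=9  T4=19  T5=13
Waiting = turnaround − burst: T1=0, T2=0, T3=5, T4=8, T5=3
Total waiting = 0 + 0 + 5 + 8 + 3 = 16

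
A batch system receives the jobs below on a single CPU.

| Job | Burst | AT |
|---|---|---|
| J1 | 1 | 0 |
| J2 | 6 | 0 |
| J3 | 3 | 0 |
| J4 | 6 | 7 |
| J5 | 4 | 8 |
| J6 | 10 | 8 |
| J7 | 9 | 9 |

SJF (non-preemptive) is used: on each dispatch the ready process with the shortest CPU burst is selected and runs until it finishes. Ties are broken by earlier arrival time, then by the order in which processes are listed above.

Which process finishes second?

J3

Timeline: | J1 0-1 | J3 1-4 | J2 4-10 | J5 10-14 | J4 14-20 | J7 20-29 | J6 29-39 |
Completion: J1=1  J2=10  J3=4  J4=20  J5=14  J6=39  J7=29
Finish order: J1 → J3 → J2 → J5 → J4 → J7 → J6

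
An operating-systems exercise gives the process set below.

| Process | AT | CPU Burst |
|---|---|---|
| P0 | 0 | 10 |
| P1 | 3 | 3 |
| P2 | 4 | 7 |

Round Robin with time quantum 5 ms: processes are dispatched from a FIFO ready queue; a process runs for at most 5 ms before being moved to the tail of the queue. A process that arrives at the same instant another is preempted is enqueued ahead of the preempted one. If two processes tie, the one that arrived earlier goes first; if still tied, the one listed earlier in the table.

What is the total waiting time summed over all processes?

19

Gantt: | P0 0-5 | P1 5-8 | P2 8-13 | P0 13-18 | P2 18-20 |
Completion: P0=18  P1=8  P2=20
Turnaround (C−A): P0=18  P1=5  P2=16
Waiting = turnaround − burst: P0=8, P1=2, P2=9
Total waiting = 8 + 2 + 9 = 19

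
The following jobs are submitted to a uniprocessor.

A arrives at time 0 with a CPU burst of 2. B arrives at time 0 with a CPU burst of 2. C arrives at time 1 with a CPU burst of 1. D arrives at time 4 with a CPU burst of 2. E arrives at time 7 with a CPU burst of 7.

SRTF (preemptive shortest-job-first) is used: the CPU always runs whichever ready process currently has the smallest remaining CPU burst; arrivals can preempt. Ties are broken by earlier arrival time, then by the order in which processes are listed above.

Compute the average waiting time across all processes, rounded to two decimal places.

1.00

Schedule: | A 0-2 | C 2-3 | B 3-5 | D 5-7 | E 7-14 |
Completion: A=2  B=5  C=3  D=7  E=14
Waiting times: A=0, B=3, C=1, D=1, E=0
Average waiting = (0+3+1+1+0) / 5 = 5/5 = 1.00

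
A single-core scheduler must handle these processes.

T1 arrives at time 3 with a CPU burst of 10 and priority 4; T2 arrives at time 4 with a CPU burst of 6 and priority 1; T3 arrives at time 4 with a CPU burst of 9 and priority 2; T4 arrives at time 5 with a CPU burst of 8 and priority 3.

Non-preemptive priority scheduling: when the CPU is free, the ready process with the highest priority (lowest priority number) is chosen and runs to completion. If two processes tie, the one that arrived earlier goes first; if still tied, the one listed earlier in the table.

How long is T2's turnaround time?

Schedule: | idle 0-3 | T1 3-13 | T2 13-19 | T3 19-28 | T4 28-36 |
Completion: T1=13  T2=19  T3=28  T4=36
Turnaround(T2) = completion − arrival = 19 − 4 = 15

15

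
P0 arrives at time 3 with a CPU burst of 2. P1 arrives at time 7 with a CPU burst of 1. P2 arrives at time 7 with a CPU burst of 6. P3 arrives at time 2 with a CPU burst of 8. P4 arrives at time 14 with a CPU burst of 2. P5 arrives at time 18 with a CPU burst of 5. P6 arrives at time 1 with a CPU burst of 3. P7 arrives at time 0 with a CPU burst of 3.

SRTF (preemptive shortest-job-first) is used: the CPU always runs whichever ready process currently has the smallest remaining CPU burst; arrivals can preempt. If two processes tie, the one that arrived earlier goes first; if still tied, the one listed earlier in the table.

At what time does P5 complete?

23

Timeline: | P7 0-3 | P0 3-5 | P6 5-8 | P1 8-9 | P2 9-15 | P4 15-17 | P3 17-18 | P5 18-23 | P3 23-30 |
Completion: P0=5  P1=9  P2=15  P3=30  P4=17  P5=23  P6=8  P7=3
Turnaround (C−A): P0=2  P1=2  P2=8  P3=28  P4=3  P5=5  P6=7  P7=3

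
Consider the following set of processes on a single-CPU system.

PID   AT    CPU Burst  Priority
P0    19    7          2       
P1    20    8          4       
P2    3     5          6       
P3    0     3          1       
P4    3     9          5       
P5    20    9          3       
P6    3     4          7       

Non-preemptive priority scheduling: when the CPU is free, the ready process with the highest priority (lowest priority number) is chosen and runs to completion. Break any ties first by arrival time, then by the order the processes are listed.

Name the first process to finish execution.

P3

Timeline: | P3 0-3 | P4 3-12 | P2 12-17 | P6 17-21 | P0 21-28 | P5 28-37 | P1 37-45 |
Completion: P0=28  P1=45  P2=17  P3=3  P4=12  P5=37  P6=21
Finish order: P3 → P4 → P2 → P6 → P0 → P5 → P1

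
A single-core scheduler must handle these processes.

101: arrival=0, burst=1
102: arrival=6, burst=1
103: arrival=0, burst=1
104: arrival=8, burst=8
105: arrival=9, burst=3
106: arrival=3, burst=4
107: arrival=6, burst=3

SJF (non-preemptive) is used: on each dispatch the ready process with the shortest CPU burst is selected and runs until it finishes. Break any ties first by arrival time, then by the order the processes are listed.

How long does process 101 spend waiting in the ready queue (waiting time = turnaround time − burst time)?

Timeline: | 101 0-1 | 103 1-2 | idle 2-3 | 106 3-7 | 102 7-8 | 107 8-11 | 105 11-14 | 104 14-22 |
Completion: 101=1  102=8  103=2  104=22  105=14  106=7  107=11
Waiting(101) = turnaround − burst = 1 − 1 = 0

0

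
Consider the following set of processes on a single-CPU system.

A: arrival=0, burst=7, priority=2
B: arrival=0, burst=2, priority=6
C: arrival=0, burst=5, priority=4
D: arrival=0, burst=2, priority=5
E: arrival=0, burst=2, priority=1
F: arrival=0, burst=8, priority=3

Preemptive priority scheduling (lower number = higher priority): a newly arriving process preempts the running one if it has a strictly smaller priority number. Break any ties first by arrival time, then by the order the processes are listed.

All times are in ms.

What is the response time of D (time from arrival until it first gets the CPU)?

22

Schedule: | E 0-2 | A 2-9 | F 9-17 | C 17-22 | D 22-24 | B 24-26 |
Completion: A=9  B=26  C=22  D=24  E=2  F=17
Response(D) = first start − arrival = 22 − 0 = 22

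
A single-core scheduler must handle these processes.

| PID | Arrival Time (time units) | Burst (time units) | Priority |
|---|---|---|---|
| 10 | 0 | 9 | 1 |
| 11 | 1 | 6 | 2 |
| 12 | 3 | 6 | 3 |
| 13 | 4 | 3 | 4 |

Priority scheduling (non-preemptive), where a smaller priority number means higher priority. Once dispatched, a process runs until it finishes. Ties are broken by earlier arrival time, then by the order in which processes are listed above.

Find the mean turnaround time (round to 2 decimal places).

15.25

Timeline: | 10 0-9 | 11 9-15 | 12 15-21 | 13 21-24 |
Completion: 10=9  11=15  12=21  13=24
Turnaround (C−A): 10=9  11=14  12=18  13=20
Turnaround times: 10=9, 11=14, 12=18, 13=20
Average turnaround = (9+14+18+20) / 4 = 61/4 = 15.25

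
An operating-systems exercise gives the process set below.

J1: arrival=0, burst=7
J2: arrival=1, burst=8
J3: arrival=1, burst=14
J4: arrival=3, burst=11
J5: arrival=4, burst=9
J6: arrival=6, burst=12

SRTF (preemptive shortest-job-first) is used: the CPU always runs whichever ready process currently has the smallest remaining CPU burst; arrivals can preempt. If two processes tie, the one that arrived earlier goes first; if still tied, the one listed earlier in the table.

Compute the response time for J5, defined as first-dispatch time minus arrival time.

11

Schedule: | J1 0-7 | J2 7-15 | J5 15-24 | J4 24-35 | J6 35-47 | J3 47-61 |
Completion: J1=7  J2=15  J3=61  J4=35  J5=24  J6=47
Turnaround (C−A): J1=7  J2=14  J3=60  J4=32  J5=20  J6=41
Response(J5) = first start − arrival = 15 − 4 = 11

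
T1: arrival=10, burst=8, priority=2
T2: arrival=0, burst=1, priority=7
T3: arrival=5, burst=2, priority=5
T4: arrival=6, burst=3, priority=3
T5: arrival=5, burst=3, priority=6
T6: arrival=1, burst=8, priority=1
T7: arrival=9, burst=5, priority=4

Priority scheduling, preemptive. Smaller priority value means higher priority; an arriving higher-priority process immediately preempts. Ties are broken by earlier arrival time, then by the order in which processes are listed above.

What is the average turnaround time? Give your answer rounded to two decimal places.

Schedule: | T2 0-1 | T6 1-9 | T4 9-10 | T1 10-18 | T4 18-20 | T7 20-25 | T3 25-27 | T5 27-30 |
Completion: T1=18  T2=1  T3=27  T4=20  T5=30  T6=9  T7=25
Turnaround times: T1=8, T2=1, T3=22, T4=14, T5=25, T6=8, T7=16
Average turnaround = (8+1+22+14+25+8+16) / 7 = 94/7 = 13.43

13.43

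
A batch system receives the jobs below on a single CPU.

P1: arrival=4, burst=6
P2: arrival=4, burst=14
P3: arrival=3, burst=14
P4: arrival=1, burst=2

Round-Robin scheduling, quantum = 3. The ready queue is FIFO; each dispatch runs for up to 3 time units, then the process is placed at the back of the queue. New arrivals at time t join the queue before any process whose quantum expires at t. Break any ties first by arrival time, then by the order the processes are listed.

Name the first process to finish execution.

Timeline: | idle 0-1 | P4 1-3 | P3 3-6 | P1 6-9 | P2 9-12 | P3 12-15 | P1 15-18 | P2 18-21 | P3 21-24 | P2 24-27 | P3 27-30 | P2 30-33 | P3 33-35 | P2 35-37 |
Completion: P1=18  P2=37  P3=35  P4=3
Turnaround (C−A): P1=14  P2=33  P3=32  P4=2
Finish order: P4 → P1 → P3 → P2

P4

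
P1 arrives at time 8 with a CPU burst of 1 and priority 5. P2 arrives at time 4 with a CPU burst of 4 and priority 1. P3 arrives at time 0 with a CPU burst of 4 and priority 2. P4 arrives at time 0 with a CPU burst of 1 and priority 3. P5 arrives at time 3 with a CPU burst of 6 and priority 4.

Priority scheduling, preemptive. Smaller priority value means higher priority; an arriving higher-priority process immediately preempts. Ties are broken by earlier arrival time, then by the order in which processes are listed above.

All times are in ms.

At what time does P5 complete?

15

Gantt: | P3 0-4 | P2 4-8 | P4 8-9 | P5 9-15 | P1 15-16 |
Completion: P1=16  P2=8  P3=4  P4=9  P5=15
Turnaround (C−A): P1=8  P2=4  P3=4  P4=9  P5=12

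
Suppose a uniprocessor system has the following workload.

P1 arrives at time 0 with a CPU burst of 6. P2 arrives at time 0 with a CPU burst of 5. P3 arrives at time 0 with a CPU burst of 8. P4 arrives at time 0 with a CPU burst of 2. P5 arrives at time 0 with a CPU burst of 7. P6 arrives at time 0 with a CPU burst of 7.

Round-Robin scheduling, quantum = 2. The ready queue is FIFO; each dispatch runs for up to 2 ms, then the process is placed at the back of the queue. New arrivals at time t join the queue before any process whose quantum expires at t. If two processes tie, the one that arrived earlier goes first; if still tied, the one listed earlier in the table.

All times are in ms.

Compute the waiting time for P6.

Timeline: | P1 0-2 | P2 2-4 | P3 4-6 | P4 6-8 | P5 8-10 | P6 10-12 | P1 12-14 | P2 14-16 | P3 16-18 | P5 18-20 | P6 20-22 | P1 22-24 | P2 24-25 | P3 25-27 | P5 27-29 | P6 29-31 | P3 31-33 | P5 33-34 | P6 34-35 |
Completion: P1=24  P2=25  P3=33  P4=8  P5=34  P6=35
Waiting(P6) = turnaround − burst = 35 − 7 = 28

28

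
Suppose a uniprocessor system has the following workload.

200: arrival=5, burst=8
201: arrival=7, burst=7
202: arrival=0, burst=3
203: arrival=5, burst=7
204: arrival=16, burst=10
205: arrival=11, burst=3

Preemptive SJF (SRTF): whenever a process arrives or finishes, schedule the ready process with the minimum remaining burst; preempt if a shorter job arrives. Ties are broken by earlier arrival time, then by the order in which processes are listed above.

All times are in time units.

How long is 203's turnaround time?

Gantt: | 202 0-3 | idle 3-5 | 203 5-12 | 205 12-15 | 201 15-22 | 200 22-30 | 204 30-40 |
Completion: 200=30  201=22  202=3  203=12  204=40  205=15
Turnaround(203) = completion − arrival = 12 − 5 = 7

7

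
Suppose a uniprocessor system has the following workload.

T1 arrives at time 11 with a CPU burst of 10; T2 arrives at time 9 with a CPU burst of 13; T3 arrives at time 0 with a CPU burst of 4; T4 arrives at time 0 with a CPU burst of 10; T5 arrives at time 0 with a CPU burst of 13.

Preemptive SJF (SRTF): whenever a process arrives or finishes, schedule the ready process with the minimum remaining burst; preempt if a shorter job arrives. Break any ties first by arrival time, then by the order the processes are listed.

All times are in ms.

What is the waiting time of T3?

0

Gantt: | T3 0-4 | T4 4-14 | T1 14-24 | T5 24-37 | T2 37-50 |
Completion: T1=24  T2=50  T3=4  T4=14  T5=37
Turnaround (C−A): T1=13  T2=41  T3=4  T4=14  T5=37
Waiting(T3) = turnaround − burst = 4 − 4 = 0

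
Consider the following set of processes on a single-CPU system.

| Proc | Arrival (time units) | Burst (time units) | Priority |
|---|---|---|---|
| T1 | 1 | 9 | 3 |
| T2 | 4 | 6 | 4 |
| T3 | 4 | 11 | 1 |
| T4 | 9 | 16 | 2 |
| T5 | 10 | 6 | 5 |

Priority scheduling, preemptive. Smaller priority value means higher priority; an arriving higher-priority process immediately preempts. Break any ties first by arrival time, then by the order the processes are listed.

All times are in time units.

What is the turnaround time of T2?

39

Timeline: | idle 0-1 | T1 1-4 | T3 4-15 | T4 15-31 | T1 31-37 | T2 37-43 | T5 43-49 |
Completion: T1=37  T2=43  T3=15  T4=31  T5=49
Turnaround (C−A): T1=36  T2=39  T3=11  T4=22  T5=39
Turnaround(T2) = completion − arrival = 43 − 4 = 39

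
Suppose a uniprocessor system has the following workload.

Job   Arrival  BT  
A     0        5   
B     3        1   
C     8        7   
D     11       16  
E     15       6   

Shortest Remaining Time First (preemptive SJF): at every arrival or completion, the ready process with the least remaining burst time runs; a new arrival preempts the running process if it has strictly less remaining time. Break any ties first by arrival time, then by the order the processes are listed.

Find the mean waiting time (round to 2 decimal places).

2.20

Timeline: | A 0-3 | B 3-4 | A 4-6 | idle 6-8 | C 8-15 | E 15-21 | D 21-37 |
Completion: A=6  B=4  C=15  D=37  E=21
Turnaround (C−A): A=6  B=1  C=7  D=26  E=6
Waiting times: A=1, B=0, C=0, D=10, E=0
Average waiting = (1+0+0+10+0) / 5 = 11/5 = 2.20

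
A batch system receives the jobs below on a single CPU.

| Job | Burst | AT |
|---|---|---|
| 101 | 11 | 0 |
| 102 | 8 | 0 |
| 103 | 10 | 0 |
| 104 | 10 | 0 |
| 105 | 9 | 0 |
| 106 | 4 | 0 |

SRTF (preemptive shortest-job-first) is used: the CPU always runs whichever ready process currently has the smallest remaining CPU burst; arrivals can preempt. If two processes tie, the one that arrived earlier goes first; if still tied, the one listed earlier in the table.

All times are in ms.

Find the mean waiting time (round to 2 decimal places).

18.17

Gantt: | 106 0-4 | 102 4-12 | 105 12-21 | 103 21-31 | 104 31-41 | 101 41-52 |
Completion: 101=52  102=12  103=31  104=41  105=21  106=4
Turnaround (C−A): 101=52  102=12  103=31  104=41  105=21  106=4
Waiting times: 101=41, 102=4, 103=21, 104=31, 105=12, 106=0
Average waiting = (41+4+21+31+12+0) / 6 = 109/6 = 18.17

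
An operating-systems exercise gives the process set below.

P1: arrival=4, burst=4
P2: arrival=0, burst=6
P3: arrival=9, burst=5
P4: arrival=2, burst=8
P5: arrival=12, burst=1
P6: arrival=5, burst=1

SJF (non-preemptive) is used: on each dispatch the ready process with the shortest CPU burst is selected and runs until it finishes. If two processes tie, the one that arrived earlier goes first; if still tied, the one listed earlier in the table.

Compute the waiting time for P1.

Timeline: | P2 0-6 | P6 6-7 | P1 7-11 | P3 11-16 | P5 16-17 | P4 17-25 |
Completion: P1=11  P2=6  P3=16  P4=25  P5=17  P6=7
Waiting(P1) = turnaround − burst = 7 − 4 = 3

3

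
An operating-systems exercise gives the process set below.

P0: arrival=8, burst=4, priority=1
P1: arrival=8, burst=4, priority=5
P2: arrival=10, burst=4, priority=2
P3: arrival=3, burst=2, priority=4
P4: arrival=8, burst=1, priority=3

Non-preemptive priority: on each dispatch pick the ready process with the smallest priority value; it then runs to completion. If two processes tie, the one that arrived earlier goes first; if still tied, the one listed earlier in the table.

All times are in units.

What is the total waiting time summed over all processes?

19

Gantt: | idle 0-3 | P3 3-5 | idle 5-8 | P0 8-12 | P2 12-16 | P4 16-17 | P1 17-21 |
Completion: P0=12  P1=21  P2=16  P3=5  P4=17
Turnaround (C−A): P0=4  P1=13  P2=6  P3=2  P4=9
Waiting = turnaround − burst: P0=0, P1=9, P2=2, P3=0, P4=8
Total waiting = 0 + 9 + 2 + 0 + 8 = 19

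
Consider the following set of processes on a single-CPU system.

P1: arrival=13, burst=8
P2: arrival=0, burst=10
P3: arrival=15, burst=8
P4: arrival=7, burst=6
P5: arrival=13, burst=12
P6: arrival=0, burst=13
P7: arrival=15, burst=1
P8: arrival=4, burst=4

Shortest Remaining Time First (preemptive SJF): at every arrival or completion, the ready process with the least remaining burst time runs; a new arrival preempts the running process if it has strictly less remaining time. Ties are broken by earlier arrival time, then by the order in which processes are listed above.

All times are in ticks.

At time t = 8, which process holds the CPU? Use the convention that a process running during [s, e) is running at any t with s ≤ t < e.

P2

Schedule: | P2 0-4 | P8 4-8 | P2 8-14 | P4 14-15 | P7 15-16 | P4 16-21 | P1 21-29 | P3 29-37 | P5 37-49 | P6 49-62 |
Completion: P1=29  P2=14  P3=37  P4=21  P5=49  P6=62  P7=16  P8=8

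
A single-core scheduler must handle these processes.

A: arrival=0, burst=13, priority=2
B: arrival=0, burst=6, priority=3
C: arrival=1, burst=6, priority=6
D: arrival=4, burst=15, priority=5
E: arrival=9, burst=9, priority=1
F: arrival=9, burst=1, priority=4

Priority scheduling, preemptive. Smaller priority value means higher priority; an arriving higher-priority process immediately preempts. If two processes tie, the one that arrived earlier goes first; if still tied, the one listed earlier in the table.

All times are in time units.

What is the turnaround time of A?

Timeline: | A 0-9 | E 9-18 | A 18-22 | B 22-28 | F 28-29 | D 29-44 | C 44-50 |
Completion: A=22  B=28  C=50  D=44  E=18  F=29
Turnaround(A) = completion − arrival = 22 − 0 = 22

22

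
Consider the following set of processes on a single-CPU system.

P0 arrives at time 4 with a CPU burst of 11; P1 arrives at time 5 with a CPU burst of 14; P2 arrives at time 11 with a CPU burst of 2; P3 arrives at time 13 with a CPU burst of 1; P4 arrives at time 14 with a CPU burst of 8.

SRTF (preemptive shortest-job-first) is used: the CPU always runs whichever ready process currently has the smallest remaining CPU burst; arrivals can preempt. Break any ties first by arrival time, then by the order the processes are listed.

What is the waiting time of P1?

21

Timeline: | idle 0-4 | P0 4-11 | P2 11-13 | P3 13-14 | P0 14-18 | P4 18-26 | P1 26-40 |
Completion: P0=18  P1=40  P2=13  P3=14  P4=26
Turnaround (C−A): P0=14  P1=35  P2=2  P3=1  P4=12
Waiting(P1) = turnaround − burst = 35 − 14 = 21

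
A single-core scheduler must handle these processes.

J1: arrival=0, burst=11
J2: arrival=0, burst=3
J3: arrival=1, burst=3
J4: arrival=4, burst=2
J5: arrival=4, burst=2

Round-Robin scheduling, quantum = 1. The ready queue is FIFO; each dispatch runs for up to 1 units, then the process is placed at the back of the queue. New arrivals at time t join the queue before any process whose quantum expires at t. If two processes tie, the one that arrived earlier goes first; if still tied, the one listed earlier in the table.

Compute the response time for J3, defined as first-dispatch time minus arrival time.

1

Schedule: | J1 0-1 | J2 1-2 | J3 2-3 | J1 3-4 | J2 4-5 | J3 5-6 | J4 6-7 | J5 7-8 | J1 8-9 | J2 9-10 | J3 10-11 | J4 11-12 | J5 12-13 | J1 13-21 |
Completion: J1=21  J2=10  J3=11  J4=12  J5=13
Turnaround (C−A): J1=21  J2=10  J3=10  J4=8  J5=9
Response(J3) = first start − arrival = 2 − 1 = 1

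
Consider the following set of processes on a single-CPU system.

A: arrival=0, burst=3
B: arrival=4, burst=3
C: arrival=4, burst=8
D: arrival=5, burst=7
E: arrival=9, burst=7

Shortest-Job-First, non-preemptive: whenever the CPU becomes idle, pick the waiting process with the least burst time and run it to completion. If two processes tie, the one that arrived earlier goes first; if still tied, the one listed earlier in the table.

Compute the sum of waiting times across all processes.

24

Schedule: | A 0-3 | idle 3-4 | B 4-7 | D 7-14 | E 14-21 | C 21-29 |
Completion: A=3  B=7  C=29  D=14  E=21
Waiting = turnaround − burst: A=0, B=0, C=17, D=2, E=5
Total waiting = 0 + 0 + 17 + 2 + 5 = 24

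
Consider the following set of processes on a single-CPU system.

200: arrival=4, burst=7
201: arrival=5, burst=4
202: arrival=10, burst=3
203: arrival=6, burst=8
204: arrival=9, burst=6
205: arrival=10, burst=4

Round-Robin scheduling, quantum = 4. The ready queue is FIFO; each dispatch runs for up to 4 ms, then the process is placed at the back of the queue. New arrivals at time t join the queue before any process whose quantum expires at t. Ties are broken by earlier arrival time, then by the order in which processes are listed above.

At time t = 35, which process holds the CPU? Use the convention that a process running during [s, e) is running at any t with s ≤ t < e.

204

Schedule: | idle 0-4 | 200 4-8 | 201 8-12 | 203 12-16 | 200 16-19 | 204 19-23 | 202 23-26 | 205 26-30 | 203 30-34 | 204 34-36 |
Completion: 200=19  201=12  202=26  203=34  204=36  205=30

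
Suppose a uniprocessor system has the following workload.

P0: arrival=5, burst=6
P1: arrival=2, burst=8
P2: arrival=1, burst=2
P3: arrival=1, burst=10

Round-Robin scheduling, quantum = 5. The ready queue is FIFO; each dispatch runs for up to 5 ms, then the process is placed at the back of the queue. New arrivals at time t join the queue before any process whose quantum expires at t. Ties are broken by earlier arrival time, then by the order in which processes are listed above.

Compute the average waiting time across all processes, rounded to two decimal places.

11.00

Gantt: | idle 0-1 | P2 1-3 | P3 3-8 | P1 8-13 | P0 13-18 | P3 18-23 | P1 23-26 | P0 26-27 |
Completion: P0=27  P1=26  P2=3  P3=23
Waiting times: P0=16, P1=16, P2=0, P3=12
Average waiting = (16+16+0+12) / 4 = 44/4 = 11.00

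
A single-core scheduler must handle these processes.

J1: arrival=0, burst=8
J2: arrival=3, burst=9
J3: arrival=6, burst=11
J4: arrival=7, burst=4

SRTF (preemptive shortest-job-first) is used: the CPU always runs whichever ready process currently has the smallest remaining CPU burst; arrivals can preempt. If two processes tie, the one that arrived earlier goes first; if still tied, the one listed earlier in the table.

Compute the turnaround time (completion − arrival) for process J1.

8

Schedule: | J1 0-8 | J4 8-12 | J2 12-21 | J3 21-32 |
Completion: J1=8  J2=21  J3=32  J4=12
Turnaround(J1) = completion − arrival = 8 − 0 = 8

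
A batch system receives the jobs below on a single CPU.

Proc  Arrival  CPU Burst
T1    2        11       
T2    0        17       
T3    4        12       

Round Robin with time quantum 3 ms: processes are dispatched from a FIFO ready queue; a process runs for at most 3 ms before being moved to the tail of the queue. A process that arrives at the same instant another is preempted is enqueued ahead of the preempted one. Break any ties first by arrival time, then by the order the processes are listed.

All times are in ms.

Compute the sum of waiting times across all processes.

Timeline: | T2 0-3 | T1 3-6 | T2 6-9 | T3 9-12 | T1 12-15 | T2 15-18 | T3 18-21 | T1 21-24 | T2 24-27 | T3 27-30 | T1 30-32 | T2 32-35 | T3 35-38 | T2 38-40 |
Completion: T1=32  T2=40  T3=38
Turnaround (C−A): T1=30  T2=40  T3=34
Waiting = turnaround − burst: T1=19, T2=23, T3=22
Total waiting = 19 + 23 + 22 = 64

64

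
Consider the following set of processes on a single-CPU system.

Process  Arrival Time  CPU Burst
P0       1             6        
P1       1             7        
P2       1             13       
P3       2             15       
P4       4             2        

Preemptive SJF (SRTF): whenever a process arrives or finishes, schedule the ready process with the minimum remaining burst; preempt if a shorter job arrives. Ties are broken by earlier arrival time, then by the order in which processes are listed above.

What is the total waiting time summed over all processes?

52

Gantt: | idle 0-1 | P0 1-4 | P4 4-6 | P0 6-9 | P1 9-16 | P2 16-29 | P3 29-44 |
Completion: P0=9  P1=16  P2=29  P3=44  P4=6
Waiting = turnaround − burst: P0=2, P1=8, P2=15, P3=27, P4=0
Total waiting = 2 + 8 + 15 + 27 + 0 = 52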